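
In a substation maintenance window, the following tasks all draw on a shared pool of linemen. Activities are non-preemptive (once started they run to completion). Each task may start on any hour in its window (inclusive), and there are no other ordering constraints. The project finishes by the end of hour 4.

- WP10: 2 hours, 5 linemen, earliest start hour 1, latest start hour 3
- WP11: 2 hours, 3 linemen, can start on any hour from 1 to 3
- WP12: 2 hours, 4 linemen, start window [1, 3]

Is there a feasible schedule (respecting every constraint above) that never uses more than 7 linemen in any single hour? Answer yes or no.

yes

Schedule WP10@1, WP11@3, WP12@3: h1:5  h2:5  h3:7  h4:7 — peak 7 ≤ 7.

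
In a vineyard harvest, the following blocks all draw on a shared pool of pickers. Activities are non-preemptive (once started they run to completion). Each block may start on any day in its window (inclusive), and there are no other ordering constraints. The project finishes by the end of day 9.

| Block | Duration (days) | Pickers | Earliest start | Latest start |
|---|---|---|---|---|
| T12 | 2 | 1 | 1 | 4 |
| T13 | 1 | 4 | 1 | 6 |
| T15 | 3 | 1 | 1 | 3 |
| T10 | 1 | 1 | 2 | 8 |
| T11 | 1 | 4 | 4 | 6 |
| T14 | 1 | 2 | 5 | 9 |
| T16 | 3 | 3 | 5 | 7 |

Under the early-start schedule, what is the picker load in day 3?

At early start, day 3 has: T15.
Demand: 1 = 1.

1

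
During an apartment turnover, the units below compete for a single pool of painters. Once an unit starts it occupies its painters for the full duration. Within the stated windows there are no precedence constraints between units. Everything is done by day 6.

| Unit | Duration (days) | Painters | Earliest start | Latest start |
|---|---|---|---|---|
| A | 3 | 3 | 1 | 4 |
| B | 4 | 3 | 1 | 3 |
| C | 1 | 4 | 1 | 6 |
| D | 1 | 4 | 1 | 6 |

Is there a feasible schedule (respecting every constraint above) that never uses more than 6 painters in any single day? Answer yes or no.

yes

Schedule A@1, B@1, C@5, D@6: d1:6  d2:6  d3:6  d4:3  d5:4  d6:4 — peak 6 ≤ 6.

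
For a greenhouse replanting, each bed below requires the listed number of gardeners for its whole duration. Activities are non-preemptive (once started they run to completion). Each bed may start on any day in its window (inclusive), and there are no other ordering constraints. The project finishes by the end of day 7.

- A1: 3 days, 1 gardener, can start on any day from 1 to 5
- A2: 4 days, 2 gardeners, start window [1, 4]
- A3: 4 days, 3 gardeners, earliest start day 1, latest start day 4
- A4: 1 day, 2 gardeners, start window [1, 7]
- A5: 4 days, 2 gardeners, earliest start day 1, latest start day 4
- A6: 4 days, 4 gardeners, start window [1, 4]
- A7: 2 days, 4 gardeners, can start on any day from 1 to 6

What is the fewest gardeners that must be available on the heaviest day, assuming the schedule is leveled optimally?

Early-start (A1@1, A2@1, A3@1, A4@1, A5@1, A6@1, A7@1) gives peak 18: d1:18  d2:16  d3:12  d4:11  d5:0  d6:0  d7:0.
Shift A6→4, A7→5.
Schedule A1@1, A2@1, A3@1, A4@1, A5@1, A6@4, A7@5: d1:10  d2:8  d3:8  d4:11  d5:8  d6:8  d7:4 — peak 11.

11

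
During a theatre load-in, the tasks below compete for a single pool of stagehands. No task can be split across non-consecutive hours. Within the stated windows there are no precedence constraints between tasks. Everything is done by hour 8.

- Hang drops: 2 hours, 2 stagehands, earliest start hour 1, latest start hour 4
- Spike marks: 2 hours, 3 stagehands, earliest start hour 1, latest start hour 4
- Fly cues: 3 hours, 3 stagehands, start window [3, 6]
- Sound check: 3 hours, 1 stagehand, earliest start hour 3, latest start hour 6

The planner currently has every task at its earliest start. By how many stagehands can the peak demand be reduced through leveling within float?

Early-start peak: h1:5  h2:5  h3:4  h4:4  h5:4  h6:0  h7:0  h8:0 ⇒ 5.
Leveled (Hang drops@3, Spike marks@1, Fly cues@6, Sound check@3): h1:3  h2:3  h3:3  h4:3  h5:1  h6:3  h7:3  h8:3 ⇒ 3.
Reduction 5 − 3 = 2.

2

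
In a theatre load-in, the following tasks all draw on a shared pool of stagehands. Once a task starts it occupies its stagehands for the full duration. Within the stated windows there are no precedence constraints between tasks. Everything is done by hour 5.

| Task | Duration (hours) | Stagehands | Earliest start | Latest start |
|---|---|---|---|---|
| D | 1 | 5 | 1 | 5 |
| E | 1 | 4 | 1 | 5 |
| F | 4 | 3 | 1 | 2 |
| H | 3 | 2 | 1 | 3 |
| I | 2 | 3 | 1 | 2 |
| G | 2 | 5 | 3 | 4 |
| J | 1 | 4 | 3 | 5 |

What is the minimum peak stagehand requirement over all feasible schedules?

Early-start (D@1, E@1, F@1, H@1, I@1, G@3, J@3) gives peak 17: h1:17  h2:8  h3:14  h4:8  h5:0.
Shift E→2, F→2, H→3, J→5.
Schedule D@1, E@2, F@2, H@3, I@1, G@3, J@5: h1:8  h2:10  h3:10  h4:10  h5:9 — peak 10.
Total stagehand-hours = 47 over 5 hours ⇒ peak ≥ ⌈47/5⌉ = 10, so 10 is optimal.

10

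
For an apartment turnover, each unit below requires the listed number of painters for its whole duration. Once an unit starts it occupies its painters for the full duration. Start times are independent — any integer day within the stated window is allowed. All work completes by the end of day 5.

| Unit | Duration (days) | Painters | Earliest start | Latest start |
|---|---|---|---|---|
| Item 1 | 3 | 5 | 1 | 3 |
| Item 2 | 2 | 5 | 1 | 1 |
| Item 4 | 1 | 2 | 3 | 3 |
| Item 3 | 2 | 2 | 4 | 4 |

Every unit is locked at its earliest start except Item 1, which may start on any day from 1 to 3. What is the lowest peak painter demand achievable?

7

Item 1@1: d1:10  d2:10  d3:7  d4:2  d5:2 → peak 10
Item 1@2: d1:5  d2:10  d3:7  d4:7  d5:2 → peak 10
Item 1@3: d1:5  d2:5  d3:7  d4:7  d5:7 → peak 7
Best is Item 1@3, peak 7.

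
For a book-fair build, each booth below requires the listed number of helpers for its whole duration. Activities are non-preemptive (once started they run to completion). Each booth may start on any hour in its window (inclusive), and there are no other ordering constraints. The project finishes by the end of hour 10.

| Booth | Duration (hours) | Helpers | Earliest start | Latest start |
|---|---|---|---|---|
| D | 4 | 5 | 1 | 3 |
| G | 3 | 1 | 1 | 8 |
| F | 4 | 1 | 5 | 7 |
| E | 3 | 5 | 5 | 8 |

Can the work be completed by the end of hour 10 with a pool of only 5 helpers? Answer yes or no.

no

The minimum achievable peak is 6; 5 < 6, so no feasible schedule stays within the cap.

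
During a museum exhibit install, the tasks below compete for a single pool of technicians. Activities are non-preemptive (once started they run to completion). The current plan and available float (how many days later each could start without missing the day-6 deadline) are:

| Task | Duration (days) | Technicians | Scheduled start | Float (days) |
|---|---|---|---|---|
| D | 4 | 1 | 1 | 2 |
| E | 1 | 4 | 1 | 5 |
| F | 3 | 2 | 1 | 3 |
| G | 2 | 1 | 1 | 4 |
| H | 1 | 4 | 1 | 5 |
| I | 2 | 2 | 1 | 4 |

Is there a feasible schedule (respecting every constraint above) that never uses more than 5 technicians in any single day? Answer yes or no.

yes

Schedule D@1, E@1, F@2, G@2, H@6, I@4: d1:5  d2:4  d3:4  d4:5  d5:2  d6:4 — peak 5 ≤ 5.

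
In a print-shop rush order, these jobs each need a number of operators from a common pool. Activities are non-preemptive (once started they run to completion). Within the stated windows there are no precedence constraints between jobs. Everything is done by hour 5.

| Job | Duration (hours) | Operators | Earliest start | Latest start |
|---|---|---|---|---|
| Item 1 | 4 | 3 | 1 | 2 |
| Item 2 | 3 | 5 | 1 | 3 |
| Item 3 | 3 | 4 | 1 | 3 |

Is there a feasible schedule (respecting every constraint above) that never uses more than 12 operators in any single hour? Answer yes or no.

Schedule Item 1@1, Item 2@1, Item 3@1: h1:12  h2:12  h3:12  h4:3  h5:0 — peak 12 ≤ 12.

yes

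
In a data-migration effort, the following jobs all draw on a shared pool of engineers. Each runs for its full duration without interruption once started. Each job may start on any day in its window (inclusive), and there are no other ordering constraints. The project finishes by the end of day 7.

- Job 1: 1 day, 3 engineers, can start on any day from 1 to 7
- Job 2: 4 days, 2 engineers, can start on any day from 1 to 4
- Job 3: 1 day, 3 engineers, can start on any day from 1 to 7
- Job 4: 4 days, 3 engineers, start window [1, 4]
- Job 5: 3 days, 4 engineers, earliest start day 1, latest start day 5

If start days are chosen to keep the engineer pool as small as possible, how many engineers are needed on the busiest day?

Early-start (Job 1@1, Job 2@1, Job 3@1, Job 4@1, Job 5@1) gives peak 15: d1:15  d2:9  d3:9  d4:5  d5:0  d6:0  d7:0.
Shift Job 2→3, Job 3→2, Job 5→5.
Schedule Job 1@1, Job 2@3, Job 3@2, Job 4@1, Job 5@5: d1:6  d2:6  d3:5  d4:5  d5:6  d6:6  d7:4 — peak 6.
Total engineer-days = 38 over 7 days ⇒ peak ≥ ⌈38/7⌉ = 6, so 6 is optimal.

6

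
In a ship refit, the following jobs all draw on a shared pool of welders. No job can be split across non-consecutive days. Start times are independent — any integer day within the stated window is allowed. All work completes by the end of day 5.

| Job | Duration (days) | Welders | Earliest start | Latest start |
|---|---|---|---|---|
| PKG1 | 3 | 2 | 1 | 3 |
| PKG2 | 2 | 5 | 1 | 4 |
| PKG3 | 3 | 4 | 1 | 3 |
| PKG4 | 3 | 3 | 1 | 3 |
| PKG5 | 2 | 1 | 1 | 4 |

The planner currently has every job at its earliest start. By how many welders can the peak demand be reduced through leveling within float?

6

Early-start peak: d1:15  d2:15  d3:9  d4:0  d5:0 ⇒ 15.
Leveled (PKG1@1, PKG2@1, PKG3@3, PKG4@3, PKG5@1): d1:8  d2:8  d3:9  d4:7  d5:7 ⇒ 9.
Reduction 15 − 9 = 6.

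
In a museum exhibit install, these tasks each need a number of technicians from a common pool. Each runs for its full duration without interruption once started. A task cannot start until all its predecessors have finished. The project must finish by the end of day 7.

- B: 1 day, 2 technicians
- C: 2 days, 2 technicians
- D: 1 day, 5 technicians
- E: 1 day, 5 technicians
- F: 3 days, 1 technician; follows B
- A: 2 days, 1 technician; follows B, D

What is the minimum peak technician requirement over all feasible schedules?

Early-start (B@1, C@1, D@1, E@1, F@2, A@2) gives peak 14: d1:14  d2:4  d3:2  d4:1  d5:0  d6:0  d7:0.
Shift D→3, E→4, F→5, A→5.
Schedule B@1, C@1, D@3, E@4, F@5, A@5: d1:4  d2:2  d3:5  d4:5  d5:2  d6:2  d7:1 — peak 5.

5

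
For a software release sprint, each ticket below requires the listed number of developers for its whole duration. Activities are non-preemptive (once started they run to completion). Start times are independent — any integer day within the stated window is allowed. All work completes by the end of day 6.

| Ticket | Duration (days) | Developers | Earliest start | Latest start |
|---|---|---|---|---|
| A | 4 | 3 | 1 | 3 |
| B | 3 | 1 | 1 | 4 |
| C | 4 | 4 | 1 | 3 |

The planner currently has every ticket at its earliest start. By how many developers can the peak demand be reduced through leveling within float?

0

Early-start peak: d1:8  d2:8  d3:8  d4:7  d5:0  d6:0 ⇒ 8.
Leveled (A@1, B@1, C@1): d1:8  d2:8  d3:8  d4:7  d5:0  d6:0 ⇒ 8.
Reduction 8 − 8 = 0.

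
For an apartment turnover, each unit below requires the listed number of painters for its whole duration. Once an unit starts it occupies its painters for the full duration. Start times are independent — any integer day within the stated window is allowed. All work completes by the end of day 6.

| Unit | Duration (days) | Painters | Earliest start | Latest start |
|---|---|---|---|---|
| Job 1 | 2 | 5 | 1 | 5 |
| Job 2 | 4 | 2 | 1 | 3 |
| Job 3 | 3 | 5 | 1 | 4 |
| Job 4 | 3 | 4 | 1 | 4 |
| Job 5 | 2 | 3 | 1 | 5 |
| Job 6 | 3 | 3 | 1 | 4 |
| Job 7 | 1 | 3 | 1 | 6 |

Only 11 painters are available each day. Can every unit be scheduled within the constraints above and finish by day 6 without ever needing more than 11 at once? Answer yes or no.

Schedule Job 1@1, Job 2@1, Job 3@3, Job 4@1, Job 5@5, Job 6@4, Job 7@6: d1:11  d2:11  d3:11  d4:10  d5:11  d6:9 — peak 11 ≤ 11.

yes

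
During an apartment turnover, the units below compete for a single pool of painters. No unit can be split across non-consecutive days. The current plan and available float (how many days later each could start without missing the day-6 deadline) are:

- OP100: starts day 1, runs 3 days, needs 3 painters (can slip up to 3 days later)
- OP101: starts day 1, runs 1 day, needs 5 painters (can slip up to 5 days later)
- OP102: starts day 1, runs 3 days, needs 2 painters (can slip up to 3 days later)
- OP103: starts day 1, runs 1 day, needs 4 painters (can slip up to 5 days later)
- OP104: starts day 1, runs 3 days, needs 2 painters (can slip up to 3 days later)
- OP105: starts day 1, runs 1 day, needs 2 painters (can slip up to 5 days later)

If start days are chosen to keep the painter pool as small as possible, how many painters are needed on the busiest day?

7

Early-start (OP100@1, OP101@1, OP102@1, OP103@1, OP104@1, OP105@1) gives peak 18: d1:18  d2:7  d3:7  d4:0  d5:0  d6:0.
Shift OP101→4, OP103→5, OP105→4.
Schedule OP100@1, OP101@4, OP102@1, OP103@5, OP104@1, OP105@4: d1:7  d2:7  d3:7  d4:7  d5:4  d6:0 — peak 7.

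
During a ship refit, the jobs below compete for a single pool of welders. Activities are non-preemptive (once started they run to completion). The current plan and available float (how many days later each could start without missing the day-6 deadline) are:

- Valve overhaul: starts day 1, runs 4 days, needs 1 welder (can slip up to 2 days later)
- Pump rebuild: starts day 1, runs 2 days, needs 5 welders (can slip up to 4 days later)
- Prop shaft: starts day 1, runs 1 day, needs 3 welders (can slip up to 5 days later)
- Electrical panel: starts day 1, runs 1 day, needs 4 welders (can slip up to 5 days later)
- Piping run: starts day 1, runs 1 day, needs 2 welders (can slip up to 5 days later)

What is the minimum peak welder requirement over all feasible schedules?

5

Early-start (Valve overhaul@1, Pump rebuild@1, Prop shaft@1, Electrical panel@1, Piping run@1) gives peak 15: d1:15  d2:6  d3:1  d4:1  d5:0  d6:0.
Shift Pump rebuild→5, Electrical panel→2, Piping run→3.
Schedule Valve overhaul@1, Pump rebuild@5, Prop shaft@1, Electrical panel@2, Piping run@3: d1:4  d2:5  d3:3  d4:1  d5:5  d6:5 — peak 5.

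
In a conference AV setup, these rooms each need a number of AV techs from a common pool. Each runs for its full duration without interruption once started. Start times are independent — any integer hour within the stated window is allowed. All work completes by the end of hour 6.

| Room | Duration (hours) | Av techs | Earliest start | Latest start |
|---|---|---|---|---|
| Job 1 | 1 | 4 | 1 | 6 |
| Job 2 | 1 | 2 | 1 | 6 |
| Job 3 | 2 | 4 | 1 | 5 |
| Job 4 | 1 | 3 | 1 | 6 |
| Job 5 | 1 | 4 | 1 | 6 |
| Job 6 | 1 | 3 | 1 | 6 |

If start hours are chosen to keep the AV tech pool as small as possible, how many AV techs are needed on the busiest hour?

Early-start (Job 1@1, Job 2@1, Job 3@1, Job 4@1, Job 5@1, Job 6@1) gives peak 20: h1:20  h2:4  h3:0  h4:0  h5:0  h6:0.
Shift Job 2→2, Job 3→3, Job 4→2, Job 5→5, Job 6→6.
Schedule Job 1@1, Job 2@2, Job 3@3, Job 4@2, Job 5@5, Job 6@6: h1:4  h2:5  h3:4  h4:4  h5:4  h6:3 — peak 5.

5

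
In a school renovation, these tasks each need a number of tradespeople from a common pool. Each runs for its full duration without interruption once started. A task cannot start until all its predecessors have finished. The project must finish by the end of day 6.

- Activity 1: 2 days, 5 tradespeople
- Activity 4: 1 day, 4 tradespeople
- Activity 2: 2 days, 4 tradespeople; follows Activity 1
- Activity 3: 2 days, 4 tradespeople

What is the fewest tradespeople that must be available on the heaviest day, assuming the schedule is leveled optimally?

Early-start (Activity 1@1, Activity 4@1, Activity 2@3, Activity 3@1) gives peak 13: d1:13  d2:9  d3:4  d4:4  d5:0  d6:0.
Shift Activity 4→3, Activity 3→4.
Schedule Activity 1@1, Activity 4@3, Activity 2@3, Activity 3@4: d1:5  d2:5  d3:8  d4:8  d5:4  d6:0 — peak 8.

8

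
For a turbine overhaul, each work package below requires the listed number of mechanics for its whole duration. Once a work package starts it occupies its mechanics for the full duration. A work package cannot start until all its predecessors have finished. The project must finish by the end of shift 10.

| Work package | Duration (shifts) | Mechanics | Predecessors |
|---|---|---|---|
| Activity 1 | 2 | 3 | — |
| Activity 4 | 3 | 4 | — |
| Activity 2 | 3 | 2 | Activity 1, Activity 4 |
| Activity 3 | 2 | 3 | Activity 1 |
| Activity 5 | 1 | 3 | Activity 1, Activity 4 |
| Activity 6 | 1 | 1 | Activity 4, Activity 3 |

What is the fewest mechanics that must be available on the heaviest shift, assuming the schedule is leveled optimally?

Early-start (Activity 1@1, Activity 4@1, Activity 2@4, Activity 3@3, Activity 5@4, Activity 6@5) gives peak 8: s1:7  s2:7  s3:7  s4:8  s5:3  s6:2  s7:0  s8:0  s9:0  s10:0.
Shift Activity 4→3, Activity 2→6, Activity 3→6, Activity 5→8, Activity 6→9.
Schedule Activity 1@1, Activity 4@3, Activity 2@6, Activity 3@6, Activity 5@8, Activity 6@9: s1:3  s2:3  s3:4  s4:4  s5:4  s6:5  s7:5  s8:5  s9:1  s10:0 — peak 5.

5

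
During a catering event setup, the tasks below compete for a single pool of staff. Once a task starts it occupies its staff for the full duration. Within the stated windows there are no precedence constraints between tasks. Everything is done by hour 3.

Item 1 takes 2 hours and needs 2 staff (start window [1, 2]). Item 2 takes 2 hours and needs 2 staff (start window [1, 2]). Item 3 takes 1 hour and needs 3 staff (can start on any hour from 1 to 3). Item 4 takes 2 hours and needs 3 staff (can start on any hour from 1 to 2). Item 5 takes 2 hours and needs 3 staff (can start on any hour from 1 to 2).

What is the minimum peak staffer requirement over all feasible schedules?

10

Early-start (Item 1@1, Item 2@1, Item 3@1, Item 4@1, Item 5@1) gives peak 13: h1:13  h2:10  h3:0.
Shift Item 5→2.
Schedule Item 1@1, Item 2@1, Item 3@1, Item 4@1, Item 5@2: h1:10  h2:10  h3:3 — peak 10.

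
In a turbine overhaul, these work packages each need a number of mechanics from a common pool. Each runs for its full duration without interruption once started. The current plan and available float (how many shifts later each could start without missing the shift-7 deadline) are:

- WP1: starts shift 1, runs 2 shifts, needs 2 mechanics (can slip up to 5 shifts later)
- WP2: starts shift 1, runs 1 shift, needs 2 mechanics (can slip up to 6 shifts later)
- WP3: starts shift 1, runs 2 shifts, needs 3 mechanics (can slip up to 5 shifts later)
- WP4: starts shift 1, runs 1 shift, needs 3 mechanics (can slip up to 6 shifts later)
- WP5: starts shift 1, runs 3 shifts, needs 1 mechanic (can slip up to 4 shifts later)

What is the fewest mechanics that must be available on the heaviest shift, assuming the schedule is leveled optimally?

Early-start (WP1@1, WP2@1, WP3@1, WP4@1, WP5@1) gives peak 11: s1:11  s2:6  s3:1  s4:0  s5:0  s6:0  s7:0.
Shift WP2→3, WP3→4, WP4→6.
Schedule WP1@1, WP2@3, WP3@4, WP4@6, WP5@1: s1:3  s2:3  s3:3  s4:3  s5:3  s6:3  s7:0 — peak 3.
Total mechanic-shifts = 18 over 7 shifts ⇒ peak ≥ ⌈18/7⌉ = 3, so 3 is optimal.

3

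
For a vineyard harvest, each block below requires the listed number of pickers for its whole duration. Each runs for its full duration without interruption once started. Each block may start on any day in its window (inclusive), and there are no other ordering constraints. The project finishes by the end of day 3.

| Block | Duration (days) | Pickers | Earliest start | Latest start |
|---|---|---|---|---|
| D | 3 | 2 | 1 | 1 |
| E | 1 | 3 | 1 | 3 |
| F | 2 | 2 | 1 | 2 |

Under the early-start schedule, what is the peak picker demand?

Early-start schedule: D@1, E@1, F@1.
Load per day: day 1: 7, day 2: 4, day 3: 2.
Peak is 7.

7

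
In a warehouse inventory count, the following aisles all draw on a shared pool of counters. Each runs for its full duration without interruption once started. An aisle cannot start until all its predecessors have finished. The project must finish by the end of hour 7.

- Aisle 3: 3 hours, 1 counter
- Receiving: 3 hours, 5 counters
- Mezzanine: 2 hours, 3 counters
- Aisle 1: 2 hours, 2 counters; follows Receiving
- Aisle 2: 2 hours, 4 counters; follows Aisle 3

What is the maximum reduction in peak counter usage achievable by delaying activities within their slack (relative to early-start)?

3

Early-start peak: h1:9  h2:9  h3:6  h4:6  h5:6  h6:0  h7:0 ⇒ 9.
Leveled (Aisle 3@1, Receiving@1, Mezzanine@4, Aisle 1@4, Aisle 2@6): h1:6  h2:6  h3:6  h4:5  h5:5  h6:4  h7:4 ⇒ 6.
Reduction 9 − 6 = 3.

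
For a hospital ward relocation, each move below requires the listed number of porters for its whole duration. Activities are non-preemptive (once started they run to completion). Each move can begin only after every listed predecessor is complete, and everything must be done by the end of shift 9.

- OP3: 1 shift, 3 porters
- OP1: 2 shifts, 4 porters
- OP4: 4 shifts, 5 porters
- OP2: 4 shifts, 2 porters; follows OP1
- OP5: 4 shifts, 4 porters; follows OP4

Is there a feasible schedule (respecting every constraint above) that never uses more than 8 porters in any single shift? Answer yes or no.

The minimum achievable peak is 9; 8 < 9, so no feasible schedule stays within the cap.

no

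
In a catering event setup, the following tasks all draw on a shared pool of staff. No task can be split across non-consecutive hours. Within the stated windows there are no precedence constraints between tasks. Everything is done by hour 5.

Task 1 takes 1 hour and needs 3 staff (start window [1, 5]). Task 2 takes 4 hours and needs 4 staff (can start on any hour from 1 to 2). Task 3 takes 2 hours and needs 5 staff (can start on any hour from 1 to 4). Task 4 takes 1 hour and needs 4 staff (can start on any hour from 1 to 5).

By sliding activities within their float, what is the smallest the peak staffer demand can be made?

9

Early-start (Task 1@1, Task 2@1, Task 3@1, Task 4@1) gives peak 16: h1:16  h2:9  h3:4  h4:4  h5:0.
Shift Task 3→2, Task 4→4.
Schedule Task 1@1, Task 2@1, Task 3@2, Task 4@4: h1:7  h2:9  h3:9  h4:8  h5:0 — peak 9.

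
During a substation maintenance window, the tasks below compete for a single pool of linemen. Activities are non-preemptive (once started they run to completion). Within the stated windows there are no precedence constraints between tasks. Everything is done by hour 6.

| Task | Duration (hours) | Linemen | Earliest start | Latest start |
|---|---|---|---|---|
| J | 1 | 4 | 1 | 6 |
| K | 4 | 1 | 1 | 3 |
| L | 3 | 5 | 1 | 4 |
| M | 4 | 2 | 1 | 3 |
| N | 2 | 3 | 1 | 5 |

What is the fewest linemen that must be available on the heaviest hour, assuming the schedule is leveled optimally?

Early-start (J@1, K@1, L@1, M@1, N@1) gives peak 15: h1:15  h2:11  h3:8  h4:3  h5:0  h6:0.
Shift L→2, N→5.
Schedule J@1, K@1, L@2, M@1, N@5: h1:7  h2:8  h3:8  h4:8  h5:3  h6:3 — peak 8.

8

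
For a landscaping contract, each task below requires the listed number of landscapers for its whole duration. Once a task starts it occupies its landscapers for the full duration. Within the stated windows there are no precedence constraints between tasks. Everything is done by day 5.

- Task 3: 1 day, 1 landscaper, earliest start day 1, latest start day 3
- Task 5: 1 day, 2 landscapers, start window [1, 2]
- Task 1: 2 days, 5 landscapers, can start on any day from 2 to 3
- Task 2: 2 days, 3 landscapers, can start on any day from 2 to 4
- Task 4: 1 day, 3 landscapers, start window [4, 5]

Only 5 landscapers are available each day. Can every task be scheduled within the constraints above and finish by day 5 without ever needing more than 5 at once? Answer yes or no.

The minimum achievable peak is 6; 5 < 6, so no feasible schedule stays within the cap.

no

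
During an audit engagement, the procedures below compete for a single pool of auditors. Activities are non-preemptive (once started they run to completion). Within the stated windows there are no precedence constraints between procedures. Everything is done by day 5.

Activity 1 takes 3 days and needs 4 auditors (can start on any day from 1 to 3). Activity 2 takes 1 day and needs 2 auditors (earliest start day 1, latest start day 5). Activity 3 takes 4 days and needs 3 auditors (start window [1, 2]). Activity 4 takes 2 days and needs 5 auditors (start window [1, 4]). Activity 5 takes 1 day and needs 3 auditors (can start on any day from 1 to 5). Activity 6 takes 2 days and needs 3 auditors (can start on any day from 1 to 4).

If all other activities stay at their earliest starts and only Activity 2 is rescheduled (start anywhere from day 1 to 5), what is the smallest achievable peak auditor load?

18

Activity 2@1: d1:20  d2:15  d3:7  d4:3  d5:0 → peak 20
Activity 2@2: d1:18  d2:17  d3:7  d4:3  d5:0 → peak 18
Activity 2@3: d1:18  d2:15  d3:9  d4:3  d5:0 → peak 18
Activity 2@4: d1:18  d2:15  d3:7  d4:5  d5:0 → peak 18
Activity 2@5: d1:18  d2:15  d3:7  d4:3  d5:2 → peak 18
Best is Activity 2@2, peak 18.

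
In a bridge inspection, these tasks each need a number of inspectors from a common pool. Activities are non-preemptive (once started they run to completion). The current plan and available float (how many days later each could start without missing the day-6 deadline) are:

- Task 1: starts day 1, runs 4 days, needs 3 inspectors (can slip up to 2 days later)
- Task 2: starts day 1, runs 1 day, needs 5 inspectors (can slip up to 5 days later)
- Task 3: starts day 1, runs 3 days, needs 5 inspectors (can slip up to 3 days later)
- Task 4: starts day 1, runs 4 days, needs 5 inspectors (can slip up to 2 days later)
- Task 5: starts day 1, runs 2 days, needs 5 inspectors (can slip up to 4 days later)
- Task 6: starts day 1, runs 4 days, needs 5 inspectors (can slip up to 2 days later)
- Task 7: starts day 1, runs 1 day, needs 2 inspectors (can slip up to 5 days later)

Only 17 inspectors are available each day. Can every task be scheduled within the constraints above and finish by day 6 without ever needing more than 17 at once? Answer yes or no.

The minimum achievable peak is 18; 17 < 18, so no feasible schedule stays within the cap.

no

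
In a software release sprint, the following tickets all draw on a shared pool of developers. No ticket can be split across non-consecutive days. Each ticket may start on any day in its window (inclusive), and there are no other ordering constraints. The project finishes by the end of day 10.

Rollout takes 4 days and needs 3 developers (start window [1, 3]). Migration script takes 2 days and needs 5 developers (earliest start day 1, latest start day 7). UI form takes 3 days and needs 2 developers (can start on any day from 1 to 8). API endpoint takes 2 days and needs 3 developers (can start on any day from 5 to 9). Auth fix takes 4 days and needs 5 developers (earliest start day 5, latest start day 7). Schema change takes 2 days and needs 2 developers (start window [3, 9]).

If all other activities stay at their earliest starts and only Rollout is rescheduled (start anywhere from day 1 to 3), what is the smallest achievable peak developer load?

Rollout@1: d1:10  d2:10  d3:7  d4:5  d5:8  d6:8  d7:5  d8:5  d9:0  d10:0 → peak 10
Rollout@2: d1:7  d2:10  d3:7  d4:5  d5:11  d6:8  d7:5  d8:5  d9:0  d10:0 → peak 11
Rollout@3: d1:7  d2:7  d3:7  d4:5  d5:11  d6:11  d7:5  d8:5  d9:0  d10:0 → peak 11
Best is Rollout@1, peak 10.

10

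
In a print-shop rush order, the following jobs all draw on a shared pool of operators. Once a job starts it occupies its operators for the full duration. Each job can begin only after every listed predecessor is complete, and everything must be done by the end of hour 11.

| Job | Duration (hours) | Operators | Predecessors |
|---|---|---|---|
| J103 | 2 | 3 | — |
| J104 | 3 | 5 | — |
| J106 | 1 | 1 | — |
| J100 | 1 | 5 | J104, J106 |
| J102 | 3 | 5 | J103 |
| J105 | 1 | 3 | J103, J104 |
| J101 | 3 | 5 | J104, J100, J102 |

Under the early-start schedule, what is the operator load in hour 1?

9

At early start, hour 1 has: J103, J104, J106.
Demand: 3 + 5 + 1 = 9.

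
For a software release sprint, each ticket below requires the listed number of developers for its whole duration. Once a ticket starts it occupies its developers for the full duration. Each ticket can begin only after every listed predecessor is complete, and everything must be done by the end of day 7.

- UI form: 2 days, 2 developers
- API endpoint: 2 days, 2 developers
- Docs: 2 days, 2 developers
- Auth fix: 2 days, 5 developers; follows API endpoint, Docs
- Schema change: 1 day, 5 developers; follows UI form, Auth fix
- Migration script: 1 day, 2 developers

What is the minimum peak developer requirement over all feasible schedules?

5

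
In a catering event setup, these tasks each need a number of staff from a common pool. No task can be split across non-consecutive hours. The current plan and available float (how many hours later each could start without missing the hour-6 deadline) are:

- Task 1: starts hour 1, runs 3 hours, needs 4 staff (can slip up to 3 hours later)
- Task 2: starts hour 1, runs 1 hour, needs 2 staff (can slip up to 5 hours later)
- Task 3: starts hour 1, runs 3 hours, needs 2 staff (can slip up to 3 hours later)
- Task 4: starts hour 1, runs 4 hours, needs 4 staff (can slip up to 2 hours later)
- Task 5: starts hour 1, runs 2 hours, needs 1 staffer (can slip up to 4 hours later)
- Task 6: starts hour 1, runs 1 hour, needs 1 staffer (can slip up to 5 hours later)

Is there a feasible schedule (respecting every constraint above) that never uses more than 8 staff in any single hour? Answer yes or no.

yes

Schedule Task 1@1, Task 2@1, Task 3@4, Task 4@2, Task 5@4, Task 6@1: h1:7  h2:8  h3:8  h4:7  h5:7  h6:2 — peak 8 ≤ 8.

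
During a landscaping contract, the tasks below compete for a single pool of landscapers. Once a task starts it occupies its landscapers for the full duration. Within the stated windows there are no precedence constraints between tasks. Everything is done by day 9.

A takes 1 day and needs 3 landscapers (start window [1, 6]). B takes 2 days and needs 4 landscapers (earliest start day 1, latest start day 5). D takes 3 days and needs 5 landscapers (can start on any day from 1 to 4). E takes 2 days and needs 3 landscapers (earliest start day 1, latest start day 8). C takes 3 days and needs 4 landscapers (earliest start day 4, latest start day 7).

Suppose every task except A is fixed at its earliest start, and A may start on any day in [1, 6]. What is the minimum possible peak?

12

A@1: d1:15  d2:12  d3:5  d4:4  d5:4  d6:4  d7:0  d8:0  d9:0 → peak 15
A@2: d1:12  d2:15  d3:5  d4:4  d5:4  d6:4  d7:0  d8:0  d9:0 → peak 15
A@3: d1:12  d2:12  d3:8  d4:4  d5:4  d6:4  d7:0  d8:0  d9:0 → peak 12
A@4: d1:12  d2:12  d3:5  d4:7  d5:4  d6:4  d7:0  d8:0  d9:0 → peak 12
A@5: d1:12  d2:12  d3:5  d4:4  d5:7  d6:4  d7:0  d8:0  d9:0 → peak 12
A@6: d1:12  d2:12  d3:5  d4:4  d5:4  d6:7  d7:0  d8:0  d9:0 → peak 12
Best is A@3, peak 12.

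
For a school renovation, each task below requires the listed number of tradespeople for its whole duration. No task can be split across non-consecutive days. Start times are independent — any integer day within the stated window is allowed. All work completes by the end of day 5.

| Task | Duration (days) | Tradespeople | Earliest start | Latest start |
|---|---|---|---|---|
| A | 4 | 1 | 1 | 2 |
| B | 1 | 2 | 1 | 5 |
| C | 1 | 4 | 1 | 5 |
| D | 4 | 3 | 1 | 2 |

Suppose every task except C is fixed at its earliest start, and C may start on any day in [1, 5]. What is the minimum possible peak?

C@1: d1:10  d2:4  d3:4  d4:4  d5:0 → peak 10
C@2: d1:6  d2:8  d3:4  d4:4  d5:0 → peak 8
C@3: d1:6  d2:4  d3:8  d4:4  d5:0 → peak 8
C@4: d1:6  d2:4  d3:4  d4:8  d5:0 → peak 8
C@5: d1:6  d2:4  d3:4  d4:4  d5:4 → peak 6
Best is C@5, peak 6.

6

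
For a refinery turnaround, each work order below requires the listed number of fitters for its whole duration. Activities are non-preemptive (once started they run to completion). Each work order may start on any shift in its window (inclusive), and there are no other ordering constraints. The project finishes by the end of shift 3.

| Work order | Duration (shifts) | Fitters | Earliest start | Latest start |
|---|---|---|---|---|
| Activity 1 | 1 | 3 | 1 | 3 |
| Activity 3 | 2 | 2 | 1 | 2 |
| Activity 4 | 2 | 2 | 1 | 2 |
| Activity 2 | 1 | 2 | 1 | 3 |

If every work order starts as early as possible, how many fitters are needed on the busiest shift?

9

Early-start schedule: Activity 1@1, Activity 3@1, Activity 4@1, Activity 2@1.
Load per shift: shift 1: 9, shift 2: 4, shift 3: 0.
Peak is 9.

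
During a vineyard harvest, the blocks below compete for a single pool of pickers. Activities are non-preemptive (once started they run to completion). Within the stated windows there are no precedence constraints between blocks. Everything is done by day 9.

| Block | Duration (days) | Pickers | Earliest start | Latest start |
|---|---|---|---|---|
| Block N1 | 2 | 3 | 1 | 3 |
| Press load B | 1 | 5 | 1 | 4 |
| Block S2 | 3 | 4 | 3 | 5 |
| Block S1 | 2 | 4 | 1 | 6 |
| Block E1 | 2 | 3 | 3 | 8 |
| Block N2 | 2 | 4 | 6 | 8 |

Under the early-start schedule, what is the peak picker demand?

12

Early-start schedule: Block N1@1, Press load B@1, Block S2@3, Block S1@1, Block E1@3, Block N2@6.
Load per day: day 1: 12, day 2: 7, day 3: 7, day 4: 7, day 5: 4, day 6: 4, day 7: 4, day 8: 0, day 9: 0.
Peak is 12.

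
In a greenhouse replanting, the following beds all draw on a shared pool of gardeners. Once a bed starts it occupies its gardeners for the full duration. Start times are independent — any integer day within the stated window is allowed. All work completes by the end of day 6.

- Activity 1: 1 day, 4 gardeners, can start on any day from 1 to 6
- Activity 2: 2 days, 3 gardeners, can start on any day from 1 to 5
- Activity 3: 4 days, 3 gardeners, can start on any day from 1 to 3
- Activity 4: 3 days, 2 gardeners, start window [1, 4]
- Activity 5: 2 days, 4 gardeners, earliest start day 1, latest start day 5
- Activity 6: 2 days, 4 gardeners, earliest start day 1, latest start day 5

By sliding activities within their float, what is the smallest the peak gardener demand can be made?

Early-start (Activity 1@1, Activity 2@1, Activity 3@1, Activity 4@1, Activity 5@1, Activity 6@1) gives peak 20: d1:20  d2:16  d3:5  d4:3  d5:0  d6:0.
Shift Activity 2→2, Activity 4→2, Activity 5→5, Activity 6→5.
Schedule Activity 1@1, Activity 2@2, Activity 3@1, Activity 4@2, Activity 5@5, Activity 6@5: d1:7  d2:8  d3:8  d4:5  d5:8  d6:8 — peak 8.
Total gardener-days = 44 over 6 days ⇒ peak ≥ ⌈44/6⌉ = 8, so 8 is optimal.

8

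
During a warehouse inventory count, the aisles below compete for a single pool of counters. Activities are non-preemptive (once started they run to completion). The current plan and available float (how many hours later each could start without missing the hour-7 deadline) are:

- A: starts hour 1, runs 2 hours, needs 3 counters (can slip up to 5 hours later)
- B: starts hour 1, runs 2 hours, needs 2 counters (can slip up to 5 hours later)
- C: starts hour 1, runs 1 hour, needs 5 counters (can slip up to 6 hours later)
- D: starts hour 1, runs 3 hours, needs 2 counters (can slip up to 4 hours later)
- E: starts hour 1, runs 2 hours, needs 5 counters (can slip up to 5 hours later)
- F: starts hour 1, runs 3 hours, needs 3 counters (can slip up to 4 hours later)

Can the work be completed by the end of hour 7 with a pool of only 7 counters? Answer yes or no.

Schedule A@1, B@3, C@4, D@5, E@5, F@1: h1:6  h2:6  h3:5  h4:7  h5:7  h6:7  h7:2 — peak 7 ≤ 7.

yes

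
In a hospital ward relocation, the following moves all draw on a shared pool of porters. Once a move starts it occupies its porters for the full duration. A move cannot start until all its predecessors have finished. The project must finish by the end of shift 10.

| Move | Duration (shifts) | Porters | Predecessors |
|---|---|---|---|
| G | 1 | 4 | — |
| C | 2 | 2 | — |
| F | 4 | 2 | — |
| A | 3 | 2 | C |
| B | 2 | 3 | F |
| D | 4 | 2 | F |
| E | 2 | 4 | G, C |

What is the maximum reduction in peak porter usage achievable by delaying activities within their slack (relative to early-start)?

2

Early-start peak: s1:8  s2:4  s3:8  s4:8  s5:7  s6:5  s7:2  s8:2  s9:0  s10:0 ⇒ 8.
Leveled (G@1, C@1, F@2, A@3, B@6, D@6, E@8): s1:6  s2:4  s3:4  s4:4  s5:4  s6:5  s7:5  s8:6  s9:6  s10:0 ⇒ 6.
Reduction 8 − 6 = 2.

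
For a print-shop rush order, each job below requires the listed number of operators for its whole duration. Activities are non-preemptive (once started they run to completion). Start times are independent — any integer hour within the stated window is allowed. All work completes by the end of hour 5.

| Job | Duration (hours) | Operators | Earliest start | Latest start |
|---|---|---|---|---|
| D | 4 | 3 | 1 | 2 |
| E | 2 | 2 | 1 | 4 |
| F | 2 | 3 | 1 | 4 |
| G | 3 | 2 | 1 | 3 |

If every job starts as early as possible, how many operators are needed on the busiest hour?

10

Early-start schedule: D@1, E@1, F@1, G@1.
Load per hour: hour 1: 10, hour 2: 10, hour 3: 5, hour 4: 3, hour 5: 0.
Peak is 10.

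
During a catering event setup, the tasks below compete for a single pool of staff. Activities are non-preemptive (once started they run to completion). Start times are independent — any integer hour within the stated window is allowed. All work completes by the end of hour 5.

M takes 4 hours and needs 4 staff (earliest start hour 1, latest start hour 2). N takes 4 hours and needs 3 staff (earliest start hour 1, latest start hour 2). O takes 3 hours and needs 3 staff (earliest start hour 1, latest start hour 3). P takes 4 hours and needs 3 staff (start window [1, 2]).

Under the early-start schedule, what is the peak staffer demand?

13

Early-start schedule: M@1, N@1, O@1, P@1.
Load per hour: hour 1: 13, hour 2: 13, hour 3: 13, hour 4: 10, hour 5: 0.
Peak is 13.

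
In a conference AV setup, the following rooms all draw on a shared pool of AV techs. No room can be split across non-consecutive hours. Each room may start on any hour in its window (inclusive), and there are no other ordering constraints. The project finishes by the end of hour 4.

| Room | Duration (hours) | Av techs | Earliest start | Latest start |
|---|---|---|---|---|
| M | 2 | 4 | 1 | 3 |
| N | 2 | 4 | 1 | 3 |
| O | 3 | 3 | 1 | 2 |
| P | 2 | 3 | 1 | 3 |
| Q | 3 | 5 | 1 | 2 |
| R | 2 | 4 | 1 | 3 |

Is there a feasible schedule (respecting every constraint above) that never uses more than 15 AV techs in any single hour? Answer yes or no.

no

The minimum achievable peak is 16; 15 < 16, so no feasible schedule stays within the cap.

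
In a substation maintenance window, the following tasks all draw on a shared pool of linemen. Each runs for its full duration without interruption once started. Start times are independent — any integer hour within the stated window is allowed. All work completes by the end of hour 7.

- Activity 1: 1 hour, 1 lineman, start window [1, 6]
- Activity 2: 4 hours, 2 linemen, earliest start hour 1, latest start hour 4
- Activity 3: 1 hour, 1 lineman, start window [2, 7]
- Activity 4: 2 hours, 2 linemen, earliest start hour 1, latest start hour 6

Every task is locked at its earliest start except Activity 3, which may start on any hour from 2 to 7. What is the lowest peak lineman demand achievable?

Activity 3@2: h1:5  h2:5  h3:2  h4:2  h5:0  h6:0  h7:0 → peak 5
Activity 3@3: h1:5  h2:4  h3:3  h4:2  h5:0  h6:0  h7:0 → peak 5
Activity 3@4: h1:5  h2:4  h3:2  h4:3  h5:0  h6:0  h7:0 → peak 5
Activity 3@5: h1:5  h2:4  h3:2  h4:2  h5:1  h6:0  h7:0 → peak 5
Activity 3@6: h1:5  h2:4  h3:2  h4:2  h5:0  h6:1  h7:0 → peak 5
Activity 3@7: h1:5  h2:4  h3:2  h4:2  h5:0  h6:0  h7:1 → peak 5
Best is Activity 3@2, peak 5.

5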